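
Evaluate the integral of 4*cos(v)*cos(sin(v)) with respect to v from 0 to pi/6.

Let u = sin(v), so du = cos(v) dv. When v = 0, u = 0; when v = pi/6, u = 1/2.
The integral becomes 4·∫ cos(u) du from 0 to 1/2, with antiderivative 4*sin(u).
Back in v: F(v) = 4*sin(sin(v)).
Then F(pi/6) - F(0) = (4*sin(1/2)) - (0) = 4*sin(1/2).

4*sin(1/2)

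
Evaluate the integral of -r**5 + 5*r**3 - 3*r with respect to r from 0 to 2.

By the power rule, an antiderivative is F(r) = -r**6/6 + 5*r**4/4 - 3*r**2/2.
Then F(2) - F(0) = (10/3) - (0) = 10/3.

10/3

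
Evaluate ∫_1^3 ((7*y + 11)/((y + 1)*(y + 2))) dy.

-3*log(3) + 4*log(2) + 3*log(5)

Factor the denominator: y**2 + 3*y + 2 = (y + 2)(y + 1).
Partial fractions: (7*y + 11)/((y + 1)*(y + 2)) = 3/(y + 2) + 4/(y + 1).
An antiderivative is F(y) = 4*log(y + 1) + 3*log(y + 2).
Then F(3) - F(1) = (3*log(5) + 8*log(2)) - (4*log(2) + 3*log(3)) = -3*log(3) + 4*log(2) + 3*log(5).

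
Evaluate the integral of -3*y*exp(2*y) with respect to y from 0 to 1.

-3*exp(2)/4 - 3/4

Integrate by parts once (u = y, dv = -3*exp(2*y) dy).
An antiderivative is F(y) = (-6*y + 3)*exp(2*y)/4.
Then F(1) - F(0) = (-3*exp(2)/4) - (3/4) = -3*exp(2)/4 - 3/4.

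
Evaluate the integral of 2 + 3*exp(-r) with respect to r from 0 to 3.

9 - 3*exp(-3)

An antiderivative is F(r) = 2*r - 3*exp(-r).
Then F(3) - F(0) = (6 - 3*exp(-3)) - (-3) = 9 - 3*exp(-3).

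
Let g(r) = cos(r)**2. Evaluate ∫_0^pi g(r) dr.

Use the identity cos^2(r) = (1 + cos(2*r))/2.
An antiderivative is F(r) = r/2 + sin(2*r)/4.
Then F(pi) - F(0) = (pi/2) - (0) = pi/2.

pi/2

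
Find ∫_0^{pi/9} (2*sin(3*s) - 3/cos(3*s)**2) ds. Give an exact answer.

1/3 - sqrt(3)

An antiderivative is F(s) = -2*cos(3*s)/3 - tan(3*s).
Then F(pi/9) - F(0) = (-sqrt(3) - 1/3) - (-2/3) = 1/3 - sqrt(3).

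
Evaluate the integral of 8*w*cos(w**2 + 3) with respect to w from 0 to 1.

Let u = w**2 + 3, so du = 2*w dw. When w = 0, u = 3; when w = 1, u = 4.
The integral becomes 4·∫ cos(u) du from 3 to 4, with antiderivative 4*sin(u).
Back in w: F(w) = 4*sin(w**2 + 3).
Then F(1) - F(0) = (4*sin(4)) - (4*sin(3)) = 4*sin(4) - 4*sin(3).

4*sin(4) - 4*sin(3)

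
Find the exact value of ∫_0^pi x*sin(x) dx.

Integrate by parts once (u = x, dv = sin(x) dx).
An antiderivative is F(x) = -x*cos(x) + sin(x).
Then F(pi) - F(0) = (pi) - (0) = pi.

pi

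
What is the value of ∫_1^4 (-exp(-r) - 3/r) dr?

-6*log(2) - exp(-1) + exp(-4)

An antiderivative is F(r) = -3*log(r) + exp(-r).
Then F(4) - F(1) = (-6*log(2) + exp(-4)) - (exp(-1)) = -6*log(2) - exp(-1) + exp(-4).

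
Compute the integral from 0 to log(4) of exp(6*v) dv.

1365/2

Let u = exp(v), so du = exp(v) dv. When v = 0, u = 1; when v = log(4), u = 4.
The integral becomes ∫ u**5 du from 1 to 4, with antiderivative u**6/6.
Back in v: F(v) = exp(6*v)/6.
Then F(log(4)) - F(0) = (2048/3) - (1/6) = 1365/2.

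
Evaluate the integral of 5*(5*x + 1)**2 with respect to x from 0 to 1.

215/3

Let u = 5*x + 1, so du = 5 dx. When x = 0, u = 1; when x = 1, u = 6.
The integral becomes ∫ u**2 du from 1 to 6, with antiderivative u**3/3.
Back in x: F(x) = (5*x + 1)**3/3.
Then F(1) - F(0) = (72) - (1/3) = 215/3.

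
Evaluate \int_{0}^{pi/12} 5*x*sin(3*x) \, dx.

5*sqrt(2)*(4 - pi)/72

Integrate by parts once (u = x, dv = 5*sin(3*x) dx).
An antiderivative is F(x) = -5*x*cos(3*x)/3 + 5*sin(3*x)/9.
Then F(pi/12) - F(0) = (5*sqrt(2)*(4 - pi)/72) - (0) = 5*sqrt(2)*(4 - pi)/72.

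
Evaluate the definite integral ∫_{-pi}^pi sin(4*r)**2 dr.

Use the identity sin^2(4*r) = (1 - cos(8*r))/2.
An antiderivative is F(r) = r/2 - sin(8*r)/16.
Then F(pi) - F(-pi) = (pi/2) - (-pi/2) = pi.

pi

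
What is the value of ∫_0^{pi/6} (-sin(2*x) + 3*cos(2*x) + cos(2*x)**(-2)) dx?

-1/4 + 5*sqrt(3)/4

An antiderivative is F(x) = 3*sin(2*x)/2 + cos(2*x)/2 + tan(2*x)/2.
Then F(pi/6) - F(0) = (1/4 + 5*sqrt(3)/4) - (1/2) = -1/4 + 5*sqrt(3)/4.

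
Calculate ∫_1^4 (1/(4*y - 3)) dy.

An antiderivative is F(y) = log(4*y - 3)/4.
Then F(4) - F(1) = (log(13)/4) - (0) = log(13)/4.

log(13)/4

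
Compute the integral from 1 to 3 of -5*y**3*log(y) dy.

Integrate by parts once (u = ln y, dv = -5*y**3 dy).
An antiderivative is F(y) = -5*y**4*(4*log(y) - 1)/16.
Then F(3) - F(1) = (405/16 - 405*log(3)/4) - (5/16) = 25 - 405*log(3)/4.

25 - 405*log(3)/4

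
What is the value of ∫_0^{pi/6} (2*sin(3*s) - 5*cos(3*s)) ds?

An antiderivative is F(s) = -5*sin(3*s)/3 - 2*cos(3*s)/3.
Then F(pi/6) - F(0) = (-5/3) - (-2/3) = -1.

-1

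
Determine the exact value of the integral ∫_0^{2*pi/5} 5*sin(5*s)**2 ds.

Use the identity sin^2(5*s) = (1 - cos(10*s))/2.
An antiderivative is F(s) = 5*s/2 - sin(10*s)/4.
Then F(2*pi/5) - F(0) = (pi) - (0) = pi.

pi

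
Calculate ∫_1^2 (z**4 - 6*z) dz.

By the power rule, an antiderivative is F(z) = z**5/5 - 3*z**2.
Then F(2) - F(1) = (-28/5) - (-14/5) = -14/5.

-14/5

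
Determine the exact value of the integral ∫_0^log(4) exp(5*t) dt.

1023/5

Let u = exp(t), so du = exp(t) dt. When t = 0, u = 1; when t = log(4), u = 4.
The integral becomes ∫ u**4 du from 1 to 4, with antiderivative u**5/5.
Back in t: F(t) = exp(5*t)/5.
Then F(log(4)) - F(0) = (1024/5) - (1/5) = 1023/5.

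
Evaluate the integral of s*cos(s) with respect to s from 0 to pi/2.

Integrate by parts once (u = s, dv = cos(s) ds).
An antiderivative is F(s) = s*sin(s) + cos(s).
Then F(pi/2) - F(0) = (pi/2) - (1) = -1 + pi/2.

-1 + pi/2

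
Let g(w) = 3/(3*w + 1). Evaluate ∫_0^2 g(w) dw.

Let u = 3*w + 1, so du = 3 dw. When w = 0, u = 1; when w = 2, u = 7.
The integral becomes ∫ 1/u du from 1 to 7, with antiderivative log(u).
Back in w: F(w) = log(3*w + 1).
Then F(2) - F(0) = (log(7)) - (0) = log(7).

log(7)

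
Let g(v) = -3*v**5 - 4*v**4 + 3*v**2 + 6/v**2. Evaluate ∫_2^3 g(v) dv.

-4813/10

By the power rule, an antiderivative is F(v) = -v**6/2 - 4*v**5/5 + v**3 - 6/v.
Then F(3) - F(2) = (-5339/10) - (-263/5) = -4813/10.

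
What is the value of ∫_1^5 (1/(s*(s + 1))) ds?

log(5/3)

Factor the denominator: s**2 + s = (s + 1)s.
Partial fractions: 1/(s*(s + 1)) = -1/(s + 1) + 1/s.
An antiderivative is F(s) = log(s) - log(s + 1).
Then F(5) - F(1) = (log(5/6)) - (-log(2)) = log(5/3).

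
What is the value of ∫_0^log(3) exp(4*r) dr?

20

Let u = exp(r), so du = exp(r) dr. When r = 0, u = 1; when r = log(3), u = 3.
The integral becomes ∫ u**3 du from 1 to 3, with antiderivative u**4/4.
Back in r: F(r) = exp(4*r)/4.
Then F(log(3)) - F(0) = (81/4) - (1/4) = 20.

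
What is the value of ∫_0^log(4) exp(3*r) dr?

Let u = exp(r), so du = exp(r) dr. When r = 0, u = 1; when r = log(4), u = 4.
The integral becomes ∫ u**2 du from 1 to 4, with antiderivative u**3/3.
Back in r: F(r) = exp(3*r)/3.
Then F(log(4)) - F(0) = (64/3) - (1/3) = 21.

21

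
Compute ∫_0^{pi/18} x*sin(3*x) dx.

Integrate by parts once (u = x, dv = sin(3*x) dx).
An antiderivative is F(x) = -x*cos(3*x)/3 + sin(3*x)/9.
Then F(pi/18) - F(0) = (-sqrt(3)*pi/108 + 1/18) - (0) = -sqrt(3)*pi/108 + 1/18.

-sqrt(3)*pi/108 + 1/18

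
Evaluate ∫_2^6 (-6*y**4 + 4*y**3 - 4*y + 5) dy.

-40284/5

By the power rule, an antiderivative is F(y) = -6*y**5/5 + y**4 - 2*y**2 + 5*y.
Then F(6) - F(2) = (-40386/5) - (-102/5) = -40284/5.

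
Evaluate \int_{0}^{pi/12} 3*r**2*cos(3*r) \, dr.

Integrate by parts twice (u = r^2, dv = 3*cos(3*r) dr).
An antiderivative is F(r) = r**2*sin(3*r) + 2*r*cos(3*r)/3 - 2*sin(3*r)/9.
Then F(pi/12) - F(0) = (sqrt(2)*(-32 + pi**2 + 8*pi)/288) - (0) = sqrt(2)*(-32 + pi**2 + 8*pi)/288.

sqrt(2)*(-32 + pi**2 + 8*pi)/288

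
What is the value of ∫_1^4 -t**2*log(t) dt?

Integrate by parts once (u = ln t, dv = -t**2 dt).
An antiderivative is F(t) = -t**3*(3*log(t) - 1)/9.
Then F(4) - F(1) = (64/9 - 128*log(2)/3) - (1/9) = 7 - 128*log(2)/3.

7 - 128*log(2)/3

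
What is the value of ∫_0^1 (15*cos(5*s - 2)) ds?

3*sin(3) + 3*sin(2)

Let u = 5*s - 2, so du = 5 ds. When s = 0, u = -2; when s = 1, u = 3.
The integral becomes 3·∫ cos(u) du from -2 to 3, with antiderivative 3*sin(u).
Back in s: F(s) = 3*sin(5*s - 2).
Then F(1) - F(0) = (3*sin(3)) - (-3*sin(2)) = 3*sin(3) + 3*sin(2).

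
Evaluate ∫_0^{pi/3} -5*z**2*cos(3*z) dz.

Integrate by parts twice (u = z^2, dv = -5*cos(3*z) dz).
An antiderivative is F(z) = -5*z**2*sin(3*z)/3 - 10*z*cos(3*z)/9 + 10*sin(3*z)/27.
Then F(pi/3) - F(0) = (10*pi/27) - (0) = 10*pi/27.

10*pi/27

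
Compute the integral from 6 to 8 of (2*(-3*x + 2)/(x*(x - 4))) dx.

-7*log(2) + log(3)

Factor the denominator: x**2 - 4*x = x(x - 4).
Partial fractions: 2*(-3*x + 2)/(x*(x - 4)) = -1/x - 5/(x - 4).
An antiderivative is F(x) = -log(x) - 5*log(x - 4).
Then F(8) - F(6) = (-13*log(2)) - (-6*log(2) - log(3)) = -7*log(2) + log(3).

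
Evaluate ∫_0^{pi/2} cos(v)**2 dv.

Use the identity cos^2(v) = (1 + cos(2*v))/2.
An antiderivative is F(v) = v/2 + sin(2*v)/4.
Then F(pi/2) - F(0) = (pi/4) - (0) = pi/4.

pi/4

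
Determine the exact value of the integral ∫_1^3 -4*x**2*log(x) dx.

Integrate by parts once (u = ln x, dv = -4*x**2 dx).
An antiderivative is F(x) = -4*x**3*(3*log(x) - 1)/9.
Then F(3) - F(1) = (12 - 36*log(3)) - (4/9) = 104/9 - 36*log(3).

104/9 - 36*log(3)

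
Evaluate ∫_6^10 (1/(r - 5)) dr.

log(5)

An antiderivative is F(r) = log(r - 5).
Then F(10) - F(6) = (log(5)) - (0) = log(5).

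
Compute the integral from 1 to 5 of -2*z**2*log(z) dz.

Integrate by parts once (u = ln z, dv = -2*z**2 dz).
An antiderivative is F(z) = -2*z**3*(3*log(z) - 1)/9.
Then F(5) - F(1) = (250/9 - 250*log(5)/3) - (2/9) = 248/9 - 250*log(5)/3.

248/9 - 250*log(5)/3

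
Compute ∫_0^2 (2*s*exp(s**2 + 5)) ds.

-exp(5) + exp(9)

Let u = s**2 + 5, so du = 2*s ds. When s = 0, u = 5; when s = 2, u = 9.
The integral becomes ∫ exp(u) du from 5 to 9, with antiderivative exp(u).
Back in s: F(s) = exp(s**2 + 5).
Then F(2) - F(0) = (exp(9)) - (exp(5)) = -exp(5) + exp(9).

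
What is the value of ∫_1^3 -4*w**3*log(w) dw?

Integrate by parts once (u = ln w, dv = -4*w**3 dw).
An antiderivative is F(w) = -w**4*(4*log(w) - 1)/4.
Then F(3) - F(1) = (81/4 - 81*log(3)) - (1/4) = 20 - 81*log(3).

20 - 81*log(3)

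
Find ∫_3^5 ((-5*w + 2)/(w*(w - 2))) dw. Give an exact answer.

Factor the denominator: w**2 - 2*w = w(w - 2).
Partial fractions: (-5*w + 2)/(w*(w - 2)) = -1/w - 4/(w - 2).
An antiderivative is F(w) = -log(w) - 4*log(w - 2).
Then F(5) - F(3) = (-4*log(3) - log(5)) - (-log(3)) = -3*log(3) - log(5).

-3*log(3) - log(5)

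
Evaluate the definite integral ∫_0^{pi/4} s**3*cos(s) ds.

-3*sqrt(2) - 3*sqrt(2)*pi/4 + sqrt(2)*pi**3/128 + 3*sqrt(2)*pi**2/32 + 6

Integrate by parts 3 times (u = s^3, dv = cos(s) ds).
An antiderivative is F(s) = s**3*sin(s) + 3*s**2*cos(s) - 6*s*sin(s) - 6*cos(s).
Then F(pi/4) - F(0) = (sqrt(2)*(-384 - 96*pi + pi**3 + 12*pi**2)/128) - (-6) = -3*sqrt(2) - 3*sqrt(2)*pi/4 + sqrt(2)*pi**3/128 + 3*sqrt(2)*pi**2/32 + 6.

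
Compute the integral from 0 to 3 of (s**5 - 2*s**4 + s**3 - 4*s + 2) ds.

By the power rule, an antiderivative is F(s) = s**6/6 - 2*s**5/5 + s**4/4 - 2*s**2 + 2*s.
Then F(3) - F(0) = (651/20) - (0) = 651/20.

651/20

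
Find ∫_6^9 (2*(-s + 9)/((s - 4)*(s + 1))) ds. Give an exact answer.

Factor the denominator: s**2 - 3*s - 4 = (s + 1)(s - 4).
Partial fractions: 2*(-s + 9)/((s - 4)*(s + 1)) = -4/(s + 1) + 2/(s - 4).
An antiderivative is F(s) = 2*log(s - 4) - 4*log(s + 1).
Then F(9) - F(6) = (-2*log(5) - 4*log(2)) - (-4*log(7) + 2*log(2)) = -6*log(2) - 2*log(5) + 4*log(7).

-6*log(2) - 2*log(5) + 4*log(7)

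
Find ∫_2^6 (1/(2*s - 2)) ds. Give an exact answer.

log(5)/2

An antiderivative is F(s) = log(2*s - 2)/2.
Then F(6) - F(2) = (log(10)/2) - (log(2)/2) = log(5)/2.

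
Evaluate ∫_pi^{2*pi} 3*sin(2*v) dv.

0

An antiderivative is F(v) = -3*cos(2*v)/2.
Then F(2*pi) - F(pi) = (-3/2) - (-3/2) = 0.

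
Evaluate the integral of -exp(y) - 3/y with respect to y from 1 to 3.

-exp(3) - log(27) + exp(1)

An antiderivative is F(y) = -exp(y) - 3*log(y).
Then F(3) - F(1) = (-exp(3) - log(27)) - (-exp(1)) = -exp(3) - log(27) + exp(1).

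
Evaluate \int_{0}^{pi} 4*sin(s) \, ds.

8

An antiderivative is F(s) = -4*cos(s).
Then F(pi) - F(0) = (4) - (-4) = 8.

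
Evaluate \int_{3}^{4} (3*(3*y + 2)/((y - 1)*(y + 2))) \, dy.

-4*log(5) - log(2) + 9*log(3)

Factor the denominator: y**2 + y - 2 = (y + 2)(y - 1).
Partial fractions: 3*(3*y + 2)/((y - 1)*(y + 2)) = 4/(y + 2) + 5/(y - 1).
An antiderivative is F(y) = 5*log(y - 1) + 4*log(y + 2).
Then F(4) - F(3) = (4*log(2) + 9*log(3)) - (5*log(2) + 4*log(5)) = -4*log(5) - log(2) + 9*log(3).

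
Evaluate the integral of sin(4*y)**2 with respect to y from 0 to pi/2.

Use the identity sin^2(4*y) = (1 - cos(8*y))/2.
An antiderivative is F(y) = y/2 - sin(8*y)/16.
Then F(pi/2) - F(0) = (pi/4) - (0) = pi/4.

pi/4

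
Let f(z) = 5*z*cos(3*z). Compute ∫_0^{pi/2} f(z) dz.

Integrate by parts once (u = z, dv = 5*cos(3*z) dz).
An antiderivative is F(z) = 5*z*sin(3*z)/3 + 5*cos(3*z)/9.
Then F(pi/2) - F(0) = (-5*pi/6) - (5/9) = -5*pi/6 - 5/9.

-5*pi/6 - 5/9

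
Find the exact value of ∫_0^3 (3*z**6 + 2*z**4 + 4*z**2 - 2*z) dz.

By the power rule, an antiderivative is F(z) = 3*z**7/7 + 2*z**5/5 + 4*z**3/3 - z**2.
Then F(3) - F(0) = (37152/35) - (0) = 37152/35.

37152/35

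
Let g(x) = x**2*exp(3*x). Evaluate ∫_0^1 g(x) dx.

Integrate by parts twice (u = x^2, dv = exp(3*x) dx).
An antiderivative is F(x) = (9*x**2 - 6*x + 2)*exp(3*x)/27.
Then F(1) - F(0) = (5*exp(3)/27) - (2/27) = -2/27 + 5*exp(3)/27.

-2/27 + 5*exp(3)/27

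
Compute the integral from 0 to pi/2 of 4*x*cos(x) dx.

Integrate by parts once (u = x, dv = 4*cos(x) dx).
An antiderivative is F(x) = 4*x*sin(x) + 4*cos(x).
Then F(pi/2) - F(0) = (2*pi) - (4) = -4 + 2*pi.

-4 + 2*pi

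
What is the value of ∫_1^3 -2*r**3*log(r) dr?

10 - 81*log(3)/2

Integrate by parts once (u = ln r, dv = -2*r**3 dr).
An antiderivative is F(r) = -r**4*(4*log(r) - 1)/8.
Then F(3) - F(1) = (81/8 - 81*log(3)/2) - (1/8) = 10 - 81*log(3)/2.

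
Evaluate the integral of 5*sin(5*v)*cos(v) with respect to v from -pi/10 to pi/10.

0

Use the identity sin(5*v)cos(v) = [sin(6*v) + sin(4*v)]/2.
An antiderivative is F(v) = -5*cos(4*v)/8 - 5*cos(6*v)/12.
Then F(pi/10) - F(-pi/10) = (5/96 - 5*sqrt(5)/96) - (5/96 - 5*sqrt(5)/96) = 0.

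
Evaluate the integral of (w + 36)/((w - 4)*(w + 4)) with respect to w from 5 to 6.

Factor the denominator: w**2 - 16 = (w + 4)(w - 4).
Partial fractions: (w + 36)/((w - 4)*(w + 4)) = -4/(w + 4) + 5/(w - 4).
An antiderivative is F(w) = 5*log(w - 4) - 4*log(w + 4).
Then F(6) - F(5) = (-4*log(5) + log(2)) - (-8*log(3)) = -4*log(5) + log(2) + 8*log(3).

-4*log(5) + log(2) + 8*log(3)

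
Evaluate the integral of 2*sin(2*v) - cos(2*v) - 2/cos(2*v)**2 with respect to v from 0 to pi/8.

-3*sqrt(2)/4

An antiderivative is F(v) = -sin(2*v)/2 - cos(2*v) - tan(2*v).
Then F(pi/8) - F(0) = (-3*sqrt(2)/4 - 1) - (-1) = -3*sqrt(2)/4.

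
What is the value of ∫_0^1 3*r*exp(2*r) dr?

3/4 + 3*exp(2)/4

Integrate by parts once (u = r, dv = 3*exp(2*r) dr).
An antiderivative is F(r) = (6*r - 3)*exp(2*r)/4.
Then F(1) - F(0) = (3*exp(2)/4) - (-3/4) = 3/4 + 3*exp(2)/4.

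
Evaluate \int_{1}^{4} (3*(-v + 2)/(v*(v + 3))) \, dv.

-5*log(7) + 14*log(2)

Factor the denominator: v**2 + 3*v = (v + 3)v.
Partial fractions: 3*(-v + 2)/(v*(v + 3)) = -5/(v + 3) + 2/v.
An antiderivative is F(v) = 2*log(v) - 5*log(v + 3).
Then F(4) - F(1) = (-5*log(7) + 4*log(2)) - (-10*log(2)) = -5*log(7) + 14*log(2).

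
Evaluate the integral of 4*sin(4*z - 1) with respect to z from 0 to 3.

Let u = 4*z - 1, so du = 4 dz. When z = 0, u = -1; when z = 3, u = 11.
The integral becomes ∫ sin(u) du from -1 to 11, with antiderivative -cos(u).
Back in z: F(z) = -cos(4*z - 1).
Then F(3) - F(0) = (-cos(11)) - (-cos(1)) = -cos(11) + cos(1).

-cos(11) + cos(1)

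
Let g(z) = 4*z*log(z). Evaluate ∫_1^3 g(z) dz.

Integrate by parts once (u = ln z, dv = 4*z dz).
An antiderivative is F(z) = z**2*(2*log(z) - 1).
Then F(3) - F(1) = (-9 + 18*log(3)) - (-1) = -8 + 18*log(3).

-8 + 18*log(3)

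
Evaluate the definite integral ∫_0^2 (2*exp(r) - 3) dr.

An antiderivative is F(r) = -3*r + 2*exp(r).
Then F(2) - F(0) = (-6 + 2*exp(2)) - (2) = -8 + 2*exp(2).

-8 + 2*exp(2)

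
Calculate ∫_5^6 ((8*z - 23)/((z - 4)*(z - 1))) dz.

Factor the denominator: z**2 - 5*z + 4 = (z - 1)(z - 4).
Partial fractions: (8*z - 23)/((z - 4)*(z - 1)) = 5/(z - 1) + 3/(z - 4).
An antiderivative is F(z) = 3*log(z - 4) + 5*log(z - 1).
Then F(6) - F(5) = (3*log(2) + 5*log(5)) - (10*log(2)) = -7*log(2) + 5*log(5).

-7*log(2) + 5*log(5)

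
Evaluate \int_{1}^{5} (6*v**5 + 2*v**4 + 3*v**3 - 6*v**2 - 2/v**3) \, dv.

427316/25

By the power rule, an antiderivative is F(v) = v**6 + 2*v**5/5 + 3*v**4/4 - 2*v**3 + v**(-2).
Then F(5) - F(1) = (1709379/100) - (23/20) = 427316/25.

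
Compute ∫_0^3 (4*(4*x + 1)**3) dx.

Let u = 4*x + 1, so du = 4 dx. When x = 0, u = 1; when x = 3, u = 13.
The integral becomes ∫ u**3 du from 1 to 13, with antiderivative u**4/4.
Back in x: F(x) = (4*x + 1)**4/4.
Then F(3) - F(0) = (28561/4) - (1/4) = 7140.

7140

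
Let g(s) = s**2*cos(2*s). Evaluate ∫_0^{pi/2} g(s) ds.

-pi/4

Integrate by parts twice (u = s^2, dv = cos(2*s) ds).
An antiderivative is F(s) = s**2*sin(2*s)/2 + s*cos(2*s)/2 - sin(2*s)/4.
Then F(pi/2) - F(0) = (-pi/4) - (0) = -pi/4.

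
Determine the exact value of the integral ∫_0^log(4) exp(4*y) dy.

Let u = exp(y), so du = exp(y) dy. When y = 0, u = 1; when y = log(4), u = 4.
The integral becomes ∫ u**3 du from 1 to 4, with antiderivative u**4/4.
Back in y: F(y) = exp(4*y)/4.
Then F(log(4)) - F(0) = (64) - (1/4) = 255/4.

255/4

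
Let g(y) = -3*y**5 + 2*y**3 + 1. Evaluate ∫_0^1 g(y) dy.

By the power rule, an antiderivative is F(y) = -y**6/2 + y**4/2 + y.
Then F(1) - F(0) = (1) - (0) = 1.

1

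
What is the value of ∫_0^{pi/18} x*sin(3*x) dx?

Integrate by parts once (u = x, dv = sin(3*x) dx).
An antiderivative is F(x) = -x*cos(3*x)/3 + sin(3*x)/9.
Then F(pi/18) - F(0) = (-sqrt(3)*pi/108 + 1/18) - (0) = -sqrt(3)*pi/108 + 1/18.

-sqrt(3)*pi/108 + 1/18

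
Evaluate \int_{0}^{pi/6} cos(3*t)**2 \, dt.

Use the identity cos^2(3*t) = (1 + cos(6*t))/2.
An antiderivative is F(t) = t/2 + sin(6*t)/12.
Then F(pi/6) - F(0) = (pi/12) - (0) = pi/12.

pi/12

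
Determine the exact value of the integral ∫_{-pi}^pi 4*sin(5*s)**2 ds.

4*pi

Use the identity sin^2(5*s) = (1 - cos(10*s))/2.
An antiderivative is F(s) = 2*s - sin(10*s)/5.
Then F(pi) - F(-pi) = (2*pi) - (-2*pi) = 4*pi.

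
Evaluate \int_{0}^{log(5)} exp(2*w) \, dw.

An antiderivative is F(w) = exp(2*w)/2.
Then F(log(5)) - F(0) = (25/2) - (1/2) = 12.

12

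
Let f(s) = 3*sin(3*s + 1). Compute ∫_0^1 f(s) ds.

cos(1) - cos(4)

Let u = 3*s + 1, so du = 3 ds. When s = 0, u = 1; when s = 1, u = 4.
The integral becomes ∫ sin(u) du from 1 to 4, with antiderivative -cos(u).
Back in s: F(s) = -cos(3*s + 1).
Then F(1) - F(0) = (-cos(4)) - (-cos(1)) = cos(1) - cos(4).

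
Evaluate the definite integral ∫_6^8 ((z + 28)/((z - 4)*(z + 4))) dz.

-3*log(3) + log(2) + 3*log(5)

Factor the denominator: z**2 - 16 = (z + 4)(z - 4).
Partial fractions: (z + 28)/((z - 4)*(z + 4)) = -3/(z + 4) + 4/(z - 4).
An antiderivative is F(z) = 4*log(z - 4) - 3*log(z + 4).
Then F(8) - F(6) = (log(4/27)) - (-3*log(5) + log(2)) = -3*log(3) + log(2) + 3*log(5).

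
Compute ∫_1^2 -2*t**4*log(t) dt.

62/25 - 64*log(2)/5

Integrate by parts once (u = ln t, dv = -2*t**4 dt).
An antiderivative is F(t) = -2*t**5*(5*log(t) - 1)/25.
Then F(2) - F(1) = (64/25 - 64*log(2)/5) - (2/25) = 62/25 - 64*log(2)/5.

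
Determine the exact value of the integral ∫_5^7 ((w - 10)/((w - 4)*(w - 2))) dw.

-7*log(3) + 4*log(5)

Factor the denominator: w**2 - 6*w + 8 = (w - 2)(w - 4).
Partial fractions: (w - 10)/((w - 4)*(w - 2)) = 4/(w - 2) - 3/(w - 4).
An antiderivative is F(w) = -3*log(w - 4) + 4*log(w - 2).
Then F(7) - F(5) = (-3*log(3) + 4*log(5)) - (log(81)) = -7*log(3) + 4*log(5).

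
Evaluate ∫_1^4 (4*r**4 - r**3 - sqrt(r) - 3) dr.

44459/60

By the power rule, an antiderivative is F(r) = 4*r**5/5 - r**4/4 - 2*r**(3/2)/3 - 3*r.
Then F(4) - F(1) = (11068/15) - (-187/60) = 44459/60.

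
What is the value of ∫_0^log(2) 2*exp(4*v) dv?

15/2

Let u = exp(v), so du = exp(v) dv. When v = 0, u = 1; when v = log(2), u = 2.
The integral becomes 2·∫ u**3 du from 1 to 2, with antiderivative u**4/2.
Back in v: F(v) = exp(4*v)/2.
Then F(log(2)) - F(0) = (8) - (1/2) = 15/2.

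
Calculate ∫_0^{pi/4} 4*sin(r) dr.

4 - 2*sqrt(2)

An antiderivative is F(r) = -4*cos(r).
Then F(pi/4) - F(0) = (-2*sqrt(2)) - (-4) = 4 - 2*sqrt(2).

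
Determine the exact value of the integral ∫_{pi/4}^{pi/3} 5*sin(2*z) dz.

5/4

An antiderivative is F(z) = -5*cos(2*z)/2.
Then F(pi/3) - F(pi/4) = (5/4) - (0) = 5/4.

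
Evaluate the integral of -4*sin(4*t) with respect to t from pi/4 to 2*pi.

An antiderivative is F(t) = cos(4*t).
Then F(2*pi) - F(pi/4) = (1) - (-1) = 2.

2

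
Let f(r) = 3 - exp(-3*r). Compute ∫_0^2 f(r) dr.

exp(-6)/3 + 17/3

An antiderivative is F(r) = 3*r + exp(-3*r)/3.
Then F(2) - F(0) = (exp(-6)/3 + 6) - (1/3) = exp(-6)/3 + 17/3.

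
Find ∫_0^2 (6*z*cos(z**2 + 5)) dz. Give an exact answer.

Let u = z**2 + 5, so du = 2*z dz. When z = 0, u = 5; when z = 2, u = 9.
The integral becomes 3·∫ cos(u) du from 5 to 9, with antiderivative 3*sin(u).
Back in z: F(z) = 3*sin(z**2 + 5).
Then F(2) - F(0) = (3*sin(9)) - (3*sin(5)) = 3*sin(9) - 3*sin(5).

3*sin(9) - 3*sin(5)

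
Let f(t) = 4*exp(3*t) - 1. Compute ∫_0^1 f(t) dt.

An antiderivative is F(t) = 4*exp(3*t)/3 - t.
Then F(1) - F(0) = (-1 + 4*exp(3)/3) - (4/3) = -7/3 + 4*exp(3)/3.

-7/3 + 4*exp(3)/3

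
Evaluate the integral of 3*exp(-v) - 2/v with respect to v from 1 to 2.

An antiderivative is F(v) = -2*log(v) - 3*exp(-v).
Then F(2) - F(1) = (-2*log(2) - 3*exp(-2)) - (-3*exp(-1)) = -2*log(2) - 3*exp(-2) + 3*exp(-1).

-2*log(2) - 3*exp(-2) + 3*exp(-1)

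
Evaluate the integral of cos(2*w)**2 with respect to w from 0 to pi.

pi/2

Use the identity cos^2(2*w) = (1 + cos(4*w))/2.
An antiderivative is F(w) = w/2 + sin(4*w)/8.
Then F(pi) - F(0) = (pi/2) - (0) = pi/2.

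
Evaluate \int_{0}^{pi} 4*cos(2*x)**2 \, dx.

Use the identity cos^2(2*x) = (1 + cos(4*x))/2.
An antiderivative is F(x) = 2*x + sin(4*x)/2.
Then F(pi) - F(0) = (2*pi) - (0) = 2*pi.

2*pi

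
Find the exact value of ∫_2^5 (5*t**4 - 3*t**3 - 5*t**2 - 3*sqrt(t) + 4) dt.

-10*sqrt(5) + 4*sqrt(2) + 9813/4

By the power rule, an antiderivative is F(t) = t**5 - 3*t**4/4 - 2*t**(3/2) - 5*t**3/3 + 4*t.
Then F(5) - F(2) = (29615/12 - 10*sqrt(5)) - (44/3 - 4*sqrt(2)) = -10*sqrt(5) + 4*sqrt(2) + 9813/4.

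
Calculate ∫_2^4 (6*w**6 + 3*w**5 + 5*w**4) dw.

118592/7

By the power rule, an antiderivative is F(w) = 6*w**7/7 + w**6/2 + w**5.
Then F(4) - F(2) = (119808/7) - (1216/7) = 118592/7.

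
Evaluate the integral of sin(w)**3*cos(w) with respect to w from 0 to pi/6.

1/64

Let u = sin(w), so du = cos(w) dw. When w = 0, u = 0; when w = pi/6, u = 1/2.
The integral becomes ∫ u**3 du from 0 to 1/2, with antiderivative u**4/4.
Back in w: F(w) = sin(w)**4/4.
Then F(pi/6) - F(0) = (1/64) - (0) = 1/64.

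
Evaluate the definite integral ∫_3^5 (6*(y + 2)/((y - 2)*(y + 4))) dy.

-2*log(7) + 8*log(3)

Factor the denominator: y**2 + 2*y - 8 = (y + 4)(y - 2).
Partial fractions: 6*(y + 2)/((y - 2)*(y + 4)) = 2/(y + 4) + 4/(y - 2).
An antiderivative is F(y) = 4*log(y - 2) + 2*log(y + 4).
Then F(5) - F(3) = (8*log(3)) - (log(49)) = -2*log(7) + 8*log(3).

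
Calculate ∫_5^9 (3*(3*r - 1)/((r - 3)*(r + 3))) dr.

Factor the denominator: r**2 - 9 = (r + 3)(r - 3).
Partial fractions: 3*(3*r - 1)/((r - 3)*(r + 3)) = 5/(r + 3) + 4/(r - 3).
An antiderivative is F(r) = 4*log(r - 3) + 5*log(r + 3).
Then F(9) - F(5) = (14*log(2) + 9*log(3)) - (19*log(2)) = -5*log(2) + 9*log(3).

-5*log(2) + 9*log(3)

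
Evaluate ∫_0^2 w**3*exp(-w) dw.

6 - 38*exp(-2)

Integrate by parts 3 times (u = w^3, dv = exp(-w) dw).
An antiderivative is F(w) = (-w**3 - 3*w**2 - 6*w - 6)*exp(-w).
Then F(2) - F(0) = (-38*exp(-2)) - (-6) = 6 - 38*exp(-2).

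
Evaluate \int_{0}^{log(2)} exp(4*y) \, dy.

15/4

Let u = exp(y), so du = exp(y) dy. When y = 0, u = 1; when y = log(2), u = 2.
The integral becomes ∫ u**3 du from 1 to 2, with antiderivative u**4/4.
Back in y: F(y) = exp(4*y)/4.
Then F(log(2)) - F(0) = (4) - (1/4) = 15/4.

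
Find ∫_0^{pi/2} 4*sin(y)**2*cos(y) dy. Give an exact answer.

4/3

Let u = sin(y), so du = cos(y) dy. When y = 0, u = 0; when y = pi/2, u = 1.
The integral becomes 4·∫ u**2 du from 0 to 1, with antiderivative 4*u**3/3.
Back in y: F(y) = 4*sin(y)**3/3.
Then F(pi/2) - F(0) = (4/3) - (0) = 4/3.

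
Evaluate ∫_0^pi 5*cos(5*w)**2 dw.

Use the identity cos^2(5*w) = (1 + cos(10*w))/2.
An antiderivative is F(w) = 5*w/2 + sin(10*w)/4.
Then F(pi) - F(0) = (5*pi/2) - (0) = 5*pi/2.

5*pi/2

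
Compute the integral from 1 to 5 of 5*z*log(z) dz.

-30 + 125*log(5)/2

Integrate by parts once (u = ln z, dv = 5*z dz).
An antiderivative is F(z) = 5*z**2*(2*log(z) - 1)/4.
Then F(5) - F(1) = (-125/4 + 125*log(5)/2) - (-5/4) = -30 + 125*log(5)/2.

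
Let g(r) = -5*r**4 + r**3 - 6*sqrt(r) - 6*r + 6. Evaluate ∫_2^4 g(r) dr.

By the power rule, an antiderivative is F(r) = -r**5 + r**4/4 - 4*r**(3/2) - 3*r**2 + 6*r.
Then F(4) - F(2) = (-1016) - (-28 - 8*sqrt(2)) = -988 + 8*sqrt(2).

-988 + 8*sqrt(2)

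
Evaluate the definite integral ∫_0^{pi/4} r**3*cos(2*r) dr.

-3*pi/16 + pi**3/128 + 3/8

Integrate by parts 3 times (u = r^3, dv = cos(2*r) dr).
An antiderivative is F(r) = r**3*sin(2*r)/2 + 3*r**2*cos(2*r)/4 - 3*r*sin(2*r)/4 - 3*cos(2*r)/8.
Then F(pi/4) - F(0) = (pi*(-24 + pi**2)/128) - (-3/8) = -3*pi/16 + pi**3/128 + 3/8.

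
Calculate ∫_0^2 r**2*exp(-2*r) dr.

Integrate by parts twice (u = r^2, dv = exp(-2*r) dr).
An antiderivative is F(r) = (-2*r**2 - 2*r - 1)*exp(-2*r)/4.
Then F(2) - F(0) = (-13*exp(-4)/4) - (-1/4) = (-13 + exp(4))*exp(-4)/4.

(-13 + exp(4))*exp(-4)/4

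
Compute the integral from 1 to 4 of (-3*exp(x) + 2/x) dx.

An antiderivative is F(x) = -3*exp(x) + 2*log(x).
Then F(4) - F(1) = (-3*exp(4) + log(16)) - (-3*exp(1)) = -3*exp(4) + log(16) + 3*exp(1).

-3*exp(4) + log(16) + 3*exp(1)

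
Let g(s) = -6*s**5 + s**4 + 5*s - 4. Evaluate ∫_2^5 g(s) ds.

-149019/10

By the power rule, an antiderivative is F(s) = -s**6 + s**5/5 + 5*s**2/2 - 4*s.
Then F(5) - F(2) = (-29915/2) - (-278/5) = -149019/10.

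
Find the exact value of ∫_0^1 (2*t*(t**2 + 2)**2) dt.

Let u = t**2 + 2, so du = 2*t dt. When t = 0, u = 2; when t = 1, u = 3.
The integral becomes ∫ u**2 du from 2 to 3, with antiderivative u**3/3.
Back in t: F(t) = (t**2 + 2)**3/3.
Then F(1) - F(0) = (9) - (8/3) = 19/3.

19/3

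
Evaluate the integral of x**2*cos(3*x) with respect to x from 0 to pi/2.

2/27 - pi**2/12

Integrate by parts twice (u = x^2, dv = cos(3*x) dx).
An antiderivative is F(x) = x**2*sin(3*x)/3 + 2*x*cos(3*x)/9 - 2*sin(3*x)/27.
Then F(pi/2) - F(0) = (2/27 - pi**2/12) - (0) = 2/27 - pi**2/12.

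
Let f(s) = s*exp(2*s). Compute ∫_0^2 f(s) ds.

1/4 + 3*exp(4)/4

Integrate by parts once (u = s, dv = exp(2*s) ds).
An antiderivative is F(s) = (2*s - 1)*exp(2*s)/4.
Then F(2) - F(0) = (3*exp(4)/4) - (-1/4) = 1/4 + 3*exp(4)/4.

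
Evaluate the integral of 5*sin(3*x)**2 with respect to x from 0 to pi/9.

Use the identity sin^2(3*x) = (1 - cos(6*x))/2.
An antiderivative is F(x) = 5*x/2 - 5*sin(6*x)/12.
Then F(pi/9) - F(0) = (-5*sqrt(3)/24 + 5*pi/18) - (0) = -5*sqrt(3)/24 + 5*pi/18.

-5*sqrt(3)/24 + 5*pi/18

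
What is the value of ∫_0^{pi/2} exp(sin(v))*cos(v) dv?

-1 + E

Let u = sin(v), so du = cos(v) dv. When v = 0, u = 0; when v = pi/2, u = 1.
The integral becomes ∫ exp(u) du from 0 to 1, with antiderivative exp(u).
Back in v: F(v) = exp(sin(v)).
Then F(pi/2) - F(0) = (E) - (1) = -1 + E.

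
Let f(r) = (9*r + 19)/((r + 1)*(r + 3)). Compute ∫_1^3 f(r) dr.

Factor the denominator: r**2 + 4*r + 3 = (r + 3)(r + 1).
Partial fractions: (9*r + 19)/((r + 1)*(r + 3)) = 4/(r + 3) + 5/(r + 1).
An antiderivative is F(r) = 5*log(r + 1) + 4*log(r + 3).
Then F(3) - F(1) = (4*log(3) + 14*log(2)) - (13*log(2)) = log(2) + 4*log(3).

log(2) + 4*log(3)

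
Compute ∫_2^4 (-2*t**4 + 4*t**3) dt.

By the power rule, an antiderivative is F(t) = -2*t**5/5 + t**4.
Then F(4) - F(2) = (-768/5) - (16/5) = -784/5.

-784/5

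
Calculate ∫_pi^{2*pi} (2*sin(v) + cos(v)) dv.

-4

An antiderivative is F(v) = sin(v) - 2*cos(v).
Then F(2*pi) - F(pi) = (-2) - (2) = -4.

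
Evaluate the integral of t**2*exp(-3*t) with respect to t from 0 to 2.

Integrate by parts twice (u = t^2, dv = exp(-3*t) dt).
An antiderivative is F(t) = (-9*t**2 - 6*t - 2)*exp(-3*t)/27.
Then F(2) - F(0) = (-50*exp(-6)/27) - (-2/27) = 2/27 - 50*exp(-6)/27.

2/27 - 50*exp(-6)/27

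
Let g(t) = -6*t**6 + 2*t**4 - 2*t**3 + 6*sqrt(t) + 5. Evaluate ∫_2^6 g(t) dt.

By the power rule, an antiderivative is F(t) = -6*t**7/7 + 2*t**5/5 - t**4/2 + 4*t**(3/2) + 5*t.
Then F(6) - F(2) = (-8310846/35 + 24*sqrt(6)) - (-3322/35 + 8*sqrt(2)) = -8307524/35 - 8*sqrt(2) + 24*sqrt(6).

-8307524/35 - 8*sqrt(2) + 24*sqrt(6)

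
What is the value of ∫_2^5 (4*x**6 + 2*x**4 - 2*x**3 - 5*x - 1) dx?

1590642/35

By the power rule, an antiderivative is F(x) = 4*x**7/7 + 2*x**5/5 - x**4/2 - 5*x**2/2 - x.
Then F(5) - F(2) = (318590/7) - (2308/35) = 1590642/35.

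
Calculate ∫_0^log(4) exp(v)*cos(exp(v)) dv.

-sin(1) + sin(4)

Let u = exp(v), so du = exp(v) dv. When v = 0, u = 1; when v = log(4), u = 4.
The integral becomes ∫ cos(u) du from 1 to 4, with antiderivative sin(u).
Back in v: F(v) = sin(exp(v)).
Then F(log(4)) - F(0) = (sin(4)) - (sin(1)) = -sin(1) + sin(4).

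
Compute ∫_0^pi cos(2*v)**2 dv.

Use the identity cos^2(2*v) = (1 + cos(4*v))/2.
An antiderivative is F(v) = v/2 + sin(4*v)/8.
Then F(pi) - F(0) = (pi/2) - (0) = pi/2.

pi/2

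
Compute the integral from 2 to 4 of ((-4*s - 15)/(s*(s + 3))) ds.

Factor the denominator: s**2 + 3*s = (s + 3)s.
Partial fractions: (-4*s - 15)/(s*(s + 3)) = 1/(s + 3) - 5/s.
An antiderivative is F(s) = -5*log(s) + log(s + 3).
Then F(4) - F(2) = (-10*log(2) + log(7)) - (log(5/32)) = -5*log(2) - log(5) + log(7).

-5*log(2) - log(5) + log(7)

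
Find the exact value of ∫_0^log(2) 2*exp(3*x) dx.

14/3

Let u = exp(x), so du = exp(x) dx. When x = 0, u = 1; when x = log(2), u = 2.
The integral becomes 2·∫ u**2 du from 1 to 2, with antiderivative 2*u**3/3.
Back in x: F(x) = 2*exp(3*x)/3.
Then F(log(2)) - F(0) = (16/3) - (2/3) = 14/3.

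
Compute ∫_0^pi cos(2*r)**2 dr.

pi/2

Use the identity cos^2(2*r) = (1 + cos(4*r))/2.
An antiderivative is F(r) = r/2 + sin(4*r)/8.
Then F(pi) - F(0) = (pi/2) - (0) = pi/2.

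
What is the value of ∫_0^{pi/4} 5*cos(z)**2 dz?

Use the identity cos^2(z) = (1 + cos(2*z))/2.
An antiderivative is F(z) = 5*z/2 + 5*sin(2*z)/4.
Then F(pi/4) - F(0) = (5/4 + 5*pi/8) - (0) = 5/4 + 5*pi/8.

5/4 + 5*pi/8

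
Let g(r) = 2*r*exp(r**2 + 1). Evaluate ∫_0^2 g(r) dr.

Let u = r**2 + 1, so du = 2*r dr. When r = 0, u = 1; when r = 2, u = 5.
The integral becomes ∫ exp(u) du from 1 to 5, with antiderivative exp(u).
Back in r: F(r) = exp(r**2 + 1).
Then F(2) - F(0) = (exp(5)) - (exp(1)) = -exp(1) + exp(5).

-exp(1) + exp(5)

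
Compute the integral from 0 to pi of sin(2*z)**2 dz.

pi/2

Use the identity sin^2(2*z) = (1 - cos(4*z))/2.
An antiderivative is F(z) = z/2 - sin(4*z)/8.
Then F(pi) - F(0) = (pi/2) - (0) = pi/2.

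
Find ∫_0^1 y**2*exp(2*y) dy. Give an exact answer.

-1/4 + exp(2)/4

Integrate by parts twice (u = y^2, dv = exp(2*y) dy).
An antiderivative is F(y) = (2*y**2 - 2*y + 1)*exp(2*y)/4.
Then F(1) - F(0) = (exp(2)/4) - (1/4) = -1/4 + exp(2)/4.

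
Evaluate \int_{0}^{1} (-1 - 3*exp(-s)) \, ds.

-4 + 3*exp(-1)

An antiderivative is F(s) = -s + 3*exp(-s).
Then F(1) - F(0) = (-1 + 3*exp(-1)) - (3) = -4 + 3*exp(-1).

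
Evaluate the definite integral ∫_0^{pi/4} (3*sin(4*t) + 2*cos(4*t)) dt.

An antiderivative is F(t) = sin(4*t)/2 - 3*cos(4*t)/4.
Then F(pi/4) - F(0) = (3/4) - (-3/4) = 3/2.

3/2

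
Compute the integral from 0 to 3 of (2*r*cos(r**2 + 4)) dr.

Let u = r**2 + 4, so du = 2*r dr. When r = 0, u = 4; when r = 3, u = 13.
The integral becomes ∫ cos(u) du from 4 to 13, with antiderivative sin(u).
Back in r: F(r) = sin(r**2 + 4).
Then F(3) - F(0) = (sin(13)) - (sin(4)) = sin(13) - sin(4).

sin(13) - sin(4)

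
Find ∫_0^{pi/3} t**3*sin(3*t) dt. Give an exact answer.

pi*(-6 + pi**2)/81

Integrate by parts 3 times (u = t^3, dv = sin(3*t) dt).
An antiderivative is F(t) = -t**3*cos(3*t)/3 + t**2*sin(3*t)/3 + 2*t*cos(3*t)/9 - 2*sin(3*t)/27.
Then F(pi/3) - F(0) = (pi*(-6 + pi**2)/81) - (0) = pi*(-6 + pi**2)/81.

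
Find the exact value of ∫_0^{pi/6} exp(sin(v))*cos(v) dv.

Let u = sin(v), so du = cos(v) dv. When v = 0, u = 0; when v = pi/6, u = 1/2.
The integral becomes ∫ exp(u) du from 0 to 1/2, with antiderivative exp(u).
Back in v: F(v) = exp(sin(v)).
Then F(pi/6) - F(0) = (exp(1/2)) - (1) = -1 + exp(1/2).

-1 + exp(1/2)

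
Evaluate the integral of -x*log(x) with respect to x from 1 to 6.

Integrate by parts once (u = ln x, dv = -x dx).
An antiderivative is F(x) = -x**2*(2*log(x) - 1)/4.
Then F(6) - F(1) = (-18*log(3) - 18*log(2) + 9) - (1/4) = -18*log(3) - 18*log(2) + 35/4.

-18*log(3) - 18*log(2) + 35/4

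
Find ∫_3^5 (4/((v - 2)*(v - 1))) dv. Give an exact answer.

log(81/16)

Factor the denominator: v**2 - 3*v + 2 = (v - 1)(v - 2).
Partial fractions: 4/((v - 2)*(v - 1)) = -4/(v - 1) + 4/(v - 2).
An antiderivative is F(v) = 4*log(v - 2) - 4*log(v - 1).
Then F(5) - F(3) = (-8*log(2) + 4*log(3)) - (-log(16)) = log(81/16).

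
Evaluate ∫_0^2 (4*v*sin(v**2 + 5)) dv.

Let u = v**2 + 5, so du = 2*v dv. When v = 0, u = 5; when v = 2, u = 9.
The integral becomes 2·∫ sin(u) du from 5 to 9, with antiderivative -2*cos(u).
Back in v: F(v) = -2*cos(v**2 + 5).
Then F(2) - F(0) = (-2*cos(9)) - (-2*cos(5)) = 2*cos(5) - 2*cos(9).

2*cos(5) - 2*cos(9)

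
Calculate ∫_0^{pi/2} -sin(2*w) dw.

An antiderivative is F(w) = cos(2*w)/2.
Then F(pi/2) - F(0) = (-1/2) - (1/2) = -1.

-1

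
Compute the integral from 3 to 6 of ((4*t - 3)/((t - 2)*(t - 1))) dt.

Factor the denominator: t**2 - 3*t + 2 = (t - 1)(t - 2).
Partial fractions: (4*t - 3)/((t - 2)*(t - 1)) = -1/(t - 1) + 5/(t - 2).
An antiderivative is F(t) = 5*log(t - 2) - log(t - 1).
Then F(6) - F(3) = (-log(5) + 10*log(2)) - (-log(2)) = -log(5) + 11*log(2).

-log(5) + 11*log(2)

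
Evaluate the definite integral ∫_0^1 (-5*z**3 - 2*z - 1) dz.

By the power rule, an antiderivative is F(z) = -5*z**4/4 - z**2 - z.
Then F(1) - F(0) = (-13/4) - (0) = -13/4.

-13/4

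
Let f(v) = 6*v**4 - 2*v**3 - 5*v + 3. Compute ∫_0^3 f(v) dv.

By the power rule, an antiderivative is F(v) = 6*v**5/5 - v**4/2 - 5*v**2/2 + 3*v.
Then F(3) - F(0) = (1188/5) - (0) = 1188/5.

1188/5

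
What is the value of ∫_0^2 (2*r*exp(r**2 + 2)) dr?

Let u = r**2 + 2, so du = 2*r dr. When r = 0, u = 2; when r = 2, u = 6.
The integral becomes ∫ exp(u) du from 2 to 6, with antiderivative exp(u).
Back in r: F(r) = exp(r**2 + 2).
Then F(2) - F(0) = (exp(6)) - (exp(2)) = -exp(2) + exp(6).

-exp(2) + exp(6)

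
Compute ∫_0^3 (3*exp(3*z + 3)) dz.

-exp(3) + exp(12)

Let u = 3*z + 3, so du = 3 dz. When z = 0, u = 3; when z = 3, u = 12.
The integral becomes ∫ exp(u) du from 3 to 12, with antiderivative exp(u).
Back in z: F(z) = exp(3*z + 3).
Then F(3) - F(0) = (exp(12)) - (exp(3)) = -exp(3) + exp(12).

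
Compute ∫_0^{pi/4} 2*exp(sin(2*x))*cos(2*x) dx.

-1 + E

Let u = sin(2*x), so du = 2*cos(2*x) dx. When x = 0, u = 0; when x = pi/4, u = 1.
The integral becomes ∫ exp(u) du from 0 to 1, with antiderivative exp(u).
Back in x: F(x) = exp(sin(2*x)).
Then F(pi/4) - F(0) = (E) - (1) = -1 + E.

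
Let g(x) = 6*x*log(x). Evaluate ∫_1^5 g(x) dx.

Integrate by parts once (u = ln x, dv = 6*x dx).
An antiderivative is F(x) = 3*x**2*(2*log(x) - 1)/2.
Then F(5) - F(1) = (-75/2 + 75*log(5)) - (-3/2) = -36 + 75*log(5).

-36 + 75*log(5)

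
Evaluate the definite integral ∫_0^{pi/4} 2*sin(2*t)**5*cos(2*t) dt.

1/6

Let u = sin(2*t), so du = 2*cos(2*t) dt. When t = 0, u = 0; when t = pi/4, u = 1.
The integral becomes ∫ u**5 du from 0 to 1, with antiderivative u**6/6.
Back in t: F(t) = sin(2*t)**6/6.
Then F(pi/4) - F(0) = (1/6) - (0) = 1/6.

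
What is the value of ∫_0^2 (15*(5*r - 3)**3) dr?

Let u = 5*r - 3, so du = 5 dr. When r = 0, u = -3; when r = 2, u = 7.
The integral becomes 3·∫ u**3 du from -3 to 7, with antiderivative 3*u**4/4.
Back in r: F(r) = 3*(5*r - 3)**4/4.
Then F(2) - F(0) = (7203/4) - (243/4) = 1740.

1740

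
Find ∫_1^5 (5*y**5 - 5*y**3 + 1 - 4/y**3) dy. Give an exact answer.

By the power rule, an antiderivative is F(y) = 5*y**6/6 - 5*y**4/4 + y + 2/y**2.
Then F(5) - F(1) = (3673399/300) - (31/12) = 306052/25.

306052/25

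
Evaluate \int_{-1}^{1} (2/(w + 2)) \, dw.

An antiderivative is F(w) = 2*log(w + 2).
Then F(1) - F(-1) = (log(9)) - (0) = log(9).

log(9)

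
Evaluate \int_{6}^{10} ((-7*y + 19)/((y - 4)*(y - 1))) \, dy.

-11*log(3) + 4*log(5)

Factor the denominator: y**2 - 5*y + 4 = (y - 1)(y - 4).
Partial fractions: (-7*y + 19)/((y - 4)*(y - 1)) = -4/(y - 1) - 3/(y - 4).
An antiderivative is F(y) = -3*log(y - 4) - 4*log(y - 1).
Then F(10) - F(6) = (-11*log(3) - 3*log(2)) - (-4*log(5) - 3*log(2)) = -11*log(3) + 4*log(5).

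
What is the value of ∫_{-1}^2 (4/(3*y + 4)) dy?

4*log(10)/3

An antiderivative is F(y) = 4*log(3*y + 4)/3.
Then F(2) - F(-1) = (4*log(10)/3) - (0) = 4*log(10)/3.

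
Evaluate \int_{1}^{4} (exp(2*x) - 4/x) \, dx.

-8*log(2) - exp(2)/2 + exp(8)/2

An antiderivative is F(x) = exp(2*x)/2 - 4*log(x).
Then F(4) - F(1) = (-8*log(2) + exp(8)/2) - (exp(2)/2) = -8*log(2) - exp(2)/2 + exp(8)/2.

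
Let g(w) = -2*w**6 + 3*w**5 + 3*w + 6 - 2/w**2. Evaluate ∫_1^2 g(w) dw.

33/7

By the power rule, an antiderivative is F(w) = -2*w**7/7 + w**6/2 + 3*w**2/2 + 6*w + 2/w.
Then F(2) - F(1) = (101/7) - (68/7) = 33/7.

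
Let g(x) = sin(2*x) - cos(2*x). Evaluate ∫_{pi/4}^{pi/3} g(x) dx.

An antiderivative is F(x) = -sin(2*x)/2 - cos(2*x)/2.
Then F(pi/3) - F(pi/4) = (1/4 - sqrt(3)/4) - (-1/2) = 3/4 - sqrt(3)/4.

3/4 - sqrt(3)/4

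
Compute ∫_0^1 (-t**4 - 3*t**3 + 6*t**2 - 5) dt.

-79/20

By the power rule, an antiderivative is F(t) = -t**5/5 - 3*t**4/4 + 2*t**3 - 5*t.
Then F(1) - F(0) = (-79/20) - (0) = -79/20.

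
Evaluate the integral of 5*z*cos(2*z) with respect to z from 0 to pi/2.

Integrate by parts once (u = z, dv = 5*cos(2*z) dz).
An antiderivative is F(z) = 5*z*sin(2*z)/2 + 5*cos(2*z)/4.
Then F(pi/2) - F(0) = (-5/4) - (5/4) = -5/2.

-5/2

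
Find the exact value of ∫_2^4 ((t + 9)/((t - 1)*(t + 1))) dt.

Factor the denominator: t**2 - 1 = (t + 1)(t - 1).
Partial fractions: (t + 9)/((t - 1)*(t + 1)) = -4/(t + 1) + 5/(t - 1).
An antiderivative is F(t) = 5*log(t - 1) - 4*log(t + 1).
Then F(4) - F(2) = (-4*log(5) + 5*log(3)) - (-log(81)) = -4*log(5) + 9*log(3).

-4*log(5) + 9*log(3)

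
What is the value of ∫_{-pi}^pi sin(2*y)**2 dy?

Use the identity sin^2(2*y) = (1 - cos(4*y))/2.
An antiderivative is F(y) = y/2 - sin(4*y)/8.
Then F(pi) - F(-pi) = (pi/2) - (-pi/2) = pi.

pi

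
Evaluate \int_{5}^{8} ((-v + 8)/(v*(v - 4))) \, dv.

log(25/16)

Factor the denominator: v**2 - 4*v = v(v - 4).
Partial fractions: (-v + 8)/(v*(v - 4)) = -2/v + 1/(v - 4).
An antiderivative is F(v) = -2*log(v) + log(v - 4).
Then F(8) - F(5) = (-log(16)) - (-log(25)) = log(25/16).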